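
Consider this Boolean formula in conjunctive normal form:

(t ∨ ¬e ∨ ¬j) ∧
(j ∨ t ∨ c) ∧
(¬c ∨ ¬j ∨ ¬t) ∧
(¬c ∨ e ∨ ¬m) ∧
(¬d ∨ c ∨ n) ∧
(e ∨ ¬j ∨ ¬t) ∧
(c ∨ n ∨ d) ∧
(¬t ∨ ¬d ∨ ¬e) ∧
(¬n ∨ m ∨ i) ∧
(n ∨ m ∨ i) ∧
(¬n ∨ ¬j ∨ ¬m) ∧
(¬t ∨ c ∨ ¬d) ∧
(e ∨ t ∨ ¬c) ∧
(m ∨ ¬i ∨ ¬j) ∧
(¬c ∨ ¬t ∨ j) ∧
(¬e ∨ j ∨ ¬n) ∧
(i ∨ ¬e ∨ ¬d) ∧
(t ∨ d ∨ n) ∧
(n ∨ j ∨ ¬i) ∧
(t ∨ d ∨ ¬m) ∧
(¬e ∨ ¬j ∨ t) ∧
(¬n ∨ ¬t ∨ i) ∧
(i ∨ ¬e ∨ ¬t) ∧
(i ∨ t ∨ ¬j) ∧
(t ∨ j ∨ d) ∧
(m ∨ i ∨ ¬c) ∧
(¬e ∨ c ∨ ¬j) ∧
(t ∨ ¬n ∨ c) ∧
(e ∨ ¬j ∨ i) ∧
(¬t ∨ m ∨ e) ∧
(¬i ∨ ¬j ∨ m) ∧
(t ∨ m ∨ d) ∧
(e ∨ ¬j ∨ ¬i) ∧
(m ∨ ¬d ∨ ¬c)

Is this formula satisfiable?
Yes

Yes, the formula is satisfiable.

One satisfying assignment is: d=False, t=True, c=False, n=True, e=False, j=False, m=True, i=True

Verification: With this assignment, all 34 clauses evaluate to true.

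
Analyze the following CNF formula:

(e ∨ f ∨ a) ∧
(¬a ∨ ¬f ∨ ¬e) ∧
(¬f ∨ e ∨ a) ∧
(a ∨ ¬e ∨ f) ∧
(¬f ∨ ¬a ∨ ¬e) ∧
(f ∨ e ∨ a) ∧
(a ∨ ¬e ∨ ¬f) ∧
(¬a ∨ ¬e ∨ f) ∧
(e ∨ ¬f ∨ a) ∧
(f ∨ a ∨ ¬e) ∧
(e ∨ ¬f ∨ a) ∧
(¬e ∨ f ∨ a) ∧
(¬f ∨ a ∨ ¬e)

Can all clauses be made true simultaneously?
Yes

Yes, the formula is satisfiable.

One satisfying assignment is: a=True, f=True, e=False

Verification: With this assignment, all 13 clauses evaluate to true.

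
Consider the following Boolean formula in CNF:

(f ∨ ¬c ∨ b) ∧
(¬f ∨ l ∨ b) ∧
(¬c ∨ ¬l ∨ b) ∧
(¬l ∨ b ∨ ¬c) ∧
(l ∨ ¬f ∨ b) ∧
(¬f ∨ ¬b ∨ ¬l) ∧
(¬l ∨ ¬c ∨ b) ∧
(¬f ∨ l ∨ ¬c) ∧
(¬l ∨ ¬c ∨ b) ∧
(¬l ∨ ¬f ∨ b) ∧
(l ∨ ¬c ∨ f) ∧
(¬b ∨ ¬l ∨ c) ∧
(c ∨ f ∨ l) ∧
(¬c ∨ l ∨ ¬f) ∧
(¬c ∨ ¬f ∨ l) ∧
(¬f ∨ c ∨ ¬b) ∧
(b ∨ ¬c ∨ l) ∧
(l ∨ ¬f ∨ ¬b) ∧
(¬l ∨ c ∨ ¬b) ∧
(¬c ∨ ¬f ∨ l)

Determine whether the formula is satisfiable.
Yes

Yes, the formula is satisfiable.

One satisfying assignment is: c=True, f=False, b=True, l=True

Verification: With this assignment, all 20 clauses evaluate to true.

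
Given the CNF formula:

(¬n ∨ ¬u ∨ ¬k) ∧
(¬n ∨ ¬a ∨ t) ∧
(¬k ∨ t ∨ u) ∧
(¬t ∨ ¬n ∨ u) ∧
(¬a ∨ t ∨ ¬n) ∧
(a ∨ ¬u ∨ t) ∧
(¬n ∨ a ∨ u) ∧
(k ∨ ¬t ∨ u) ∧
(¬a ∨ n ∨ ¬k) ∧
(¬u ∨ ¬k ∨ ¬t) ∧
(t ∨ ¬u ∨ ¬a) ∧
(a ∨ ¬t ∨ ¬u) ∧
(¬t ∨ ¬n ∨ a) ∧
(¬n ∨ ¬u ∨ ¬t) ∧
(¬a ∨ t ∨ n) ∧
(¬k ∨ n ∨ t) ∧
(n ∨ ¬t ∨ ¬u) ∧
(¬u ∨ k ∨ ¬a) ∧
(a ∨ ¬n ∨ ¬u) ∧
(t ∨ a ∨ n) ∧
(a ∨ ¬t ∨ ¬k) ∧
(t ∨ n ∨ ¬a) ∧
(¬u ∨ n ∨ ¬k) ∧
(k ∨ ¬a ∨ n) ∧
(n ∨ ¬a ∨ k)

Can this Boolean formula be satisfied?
No

No, the formula is not satisfiable.

No assignment of truth values to the variables can make all 25 clauses true simultaneously.

The formula is UNSAT (unsatisfiable).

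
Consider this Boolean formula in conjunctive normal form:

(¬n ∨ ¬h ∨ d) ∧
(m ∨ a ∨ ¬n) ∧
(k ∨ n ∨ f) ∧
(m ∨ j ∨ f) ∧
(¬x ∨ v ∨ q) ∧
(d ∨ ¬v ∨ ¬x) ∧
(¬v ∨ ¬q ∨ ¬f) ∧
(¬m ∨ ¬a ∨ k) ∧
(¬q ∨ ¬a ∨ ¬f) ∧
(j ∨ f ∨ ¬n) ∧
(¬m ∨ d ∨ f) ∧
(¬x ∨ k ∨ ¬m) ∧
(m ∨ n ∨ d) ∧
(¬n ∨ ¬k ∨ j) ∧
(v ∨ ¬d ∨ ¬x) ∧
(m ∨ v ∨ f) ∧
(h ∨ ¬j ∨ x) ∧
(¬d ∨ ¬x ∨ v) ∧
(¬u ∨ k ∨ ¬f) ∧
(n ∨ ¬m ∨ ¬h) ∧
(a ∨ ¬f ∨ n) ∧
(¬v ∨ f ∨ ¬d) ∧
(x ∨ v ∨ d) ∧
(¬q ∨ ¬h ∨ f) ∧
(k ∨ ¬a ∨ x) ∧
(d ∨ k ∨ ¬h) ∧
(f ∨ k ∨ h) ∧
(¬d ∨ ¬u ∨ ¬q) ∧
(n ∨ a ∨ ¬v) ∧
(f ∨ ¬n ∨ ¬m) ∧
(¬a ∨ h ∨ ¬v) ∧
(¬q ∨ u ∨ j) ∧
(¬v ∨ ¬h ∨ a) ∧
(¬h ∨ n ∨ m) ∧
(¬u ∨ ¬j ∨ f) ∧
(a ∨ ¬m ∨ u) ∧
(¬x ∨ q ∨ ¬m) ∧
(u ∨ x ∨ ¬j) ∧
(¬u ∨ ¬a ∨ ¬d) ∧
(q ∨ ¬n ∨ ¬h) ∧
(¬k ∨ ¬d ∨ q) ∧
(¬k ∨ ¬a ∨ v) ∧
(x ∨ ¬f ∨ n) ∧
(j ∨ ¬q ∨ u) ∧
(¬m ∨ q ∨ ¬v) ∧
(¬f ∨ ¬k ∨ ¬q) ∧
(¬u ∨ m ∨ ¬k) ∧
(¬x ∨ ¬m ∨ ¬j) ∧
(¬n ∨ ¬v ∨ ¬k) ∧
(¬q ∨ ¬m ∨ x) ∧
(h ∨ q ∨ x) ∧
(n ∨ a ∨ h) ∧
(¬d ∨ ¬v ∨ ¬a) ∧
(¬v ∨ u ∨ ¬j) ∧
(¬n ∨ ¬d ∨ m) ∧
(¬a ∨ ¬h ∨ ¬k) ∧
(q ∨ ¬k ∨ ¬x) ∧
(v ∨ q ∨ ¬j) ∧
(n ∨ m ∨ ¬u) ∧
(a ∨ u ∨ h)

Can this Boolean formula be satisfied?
No

No, the formula is not satisfiable.

No assignment of truth values to the variables can make all 60 clauses true simultaneously.

The formula is UNSAT (unsatisfiable).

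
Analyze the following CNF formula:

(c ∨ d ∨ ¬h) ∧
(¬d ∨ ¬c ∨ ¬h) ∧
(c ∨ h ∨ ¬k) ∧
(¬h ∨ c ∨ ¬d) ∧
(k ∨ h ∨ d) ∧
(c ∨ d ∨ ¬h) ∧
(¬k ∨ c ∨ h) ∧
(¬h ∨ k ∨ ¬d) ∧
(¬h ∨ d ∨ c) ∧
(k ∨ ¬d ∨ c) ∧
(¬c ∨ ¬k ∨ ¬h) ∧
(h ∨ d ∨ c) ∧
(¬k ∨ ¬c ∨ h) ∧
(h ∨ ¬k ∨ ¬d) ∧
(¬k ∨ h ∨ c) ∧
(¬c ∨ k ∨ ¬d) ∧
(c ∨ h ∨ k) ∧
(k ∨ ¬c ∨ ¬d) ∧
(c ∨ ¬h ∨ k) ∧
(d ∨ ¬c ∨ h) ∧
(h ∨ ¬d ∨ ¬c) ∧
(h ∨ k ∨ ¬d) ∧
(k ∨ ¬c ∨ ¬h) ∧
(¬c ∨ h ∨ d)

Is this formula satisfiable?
No

No, the formula is not satisfiable.

No assignment of truth values to the variables can make all 24 clauses true simultaneously.

The formula is UNSAT (unsatisfiable).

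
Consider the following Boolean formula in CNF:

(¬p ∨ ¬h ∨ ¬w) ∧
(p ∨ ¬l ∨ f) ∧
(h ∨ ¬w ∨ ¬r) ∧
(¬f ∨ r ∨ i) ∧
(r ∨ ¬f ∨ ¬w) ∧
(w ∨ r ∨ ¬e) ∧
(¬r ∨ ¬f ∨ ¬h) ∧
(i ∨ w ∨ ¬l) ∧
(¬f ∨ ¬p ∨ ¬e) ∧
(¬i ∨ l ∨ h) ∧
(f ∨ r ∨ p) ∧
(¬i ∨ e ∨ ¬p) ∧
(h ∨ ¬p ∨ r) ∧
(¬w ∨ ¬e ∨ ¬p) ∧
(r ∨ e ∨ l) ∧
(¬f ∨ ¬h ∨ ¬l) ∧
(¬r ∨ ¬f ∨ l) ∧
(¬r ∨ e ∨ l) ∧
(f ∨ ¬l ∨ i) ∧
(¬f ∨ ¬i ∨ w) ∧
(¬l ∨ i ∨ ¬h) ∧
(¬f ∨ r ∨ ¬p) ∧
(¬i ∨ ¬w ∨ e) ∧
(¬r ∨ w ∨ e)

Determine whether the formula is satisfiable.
Yes

Yes, the formula is satisfiable.

One satisfying assignment is: f=False, e=True, p=True, h=True, l=True, w=False, r=True, i=True

Verification: With this assignment, all 24 clauses evaluate to true.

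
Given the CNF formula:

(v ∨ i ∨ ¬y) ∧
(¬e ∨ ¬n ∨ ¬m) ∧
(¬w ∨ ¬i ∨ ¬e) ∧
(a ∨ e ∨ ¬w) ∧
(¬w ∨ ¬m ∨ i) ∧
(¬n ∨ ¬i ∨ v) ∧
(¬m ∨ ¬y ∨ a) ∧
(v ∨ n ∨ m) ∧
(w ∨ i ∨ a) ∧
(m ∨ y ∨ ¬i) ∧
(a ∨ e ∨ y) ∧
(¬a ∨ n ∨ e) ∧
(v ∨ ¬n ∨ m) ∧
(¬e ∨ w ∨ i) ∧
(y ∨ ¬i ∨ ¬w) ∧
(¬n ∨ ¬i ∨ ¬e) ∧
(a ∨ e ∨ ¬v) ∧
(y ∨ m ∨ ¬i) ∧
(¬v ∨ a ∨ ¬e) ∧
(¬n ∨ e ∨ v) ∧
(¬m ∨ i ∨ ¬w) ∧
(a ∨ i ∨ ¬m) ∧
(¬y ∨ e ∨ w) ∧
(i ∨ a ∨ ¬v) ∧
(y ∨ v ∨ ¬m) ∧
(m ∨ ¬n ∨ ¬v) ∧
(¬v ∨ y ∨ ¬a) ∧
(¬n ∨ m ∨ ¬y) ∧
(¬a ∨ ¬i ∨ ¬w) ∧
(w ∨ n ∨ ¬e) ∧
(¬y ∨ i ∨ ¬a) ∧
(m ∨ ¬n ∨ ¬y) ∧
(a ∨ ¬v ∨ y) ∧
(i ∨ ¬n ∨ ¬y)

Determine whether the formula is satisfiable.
No

No, the formula is not satisfiable.

No assignment of truth values to the variables can make all 34 clauses true simultaneously.

The formula is UNSAT (unsatisfiable).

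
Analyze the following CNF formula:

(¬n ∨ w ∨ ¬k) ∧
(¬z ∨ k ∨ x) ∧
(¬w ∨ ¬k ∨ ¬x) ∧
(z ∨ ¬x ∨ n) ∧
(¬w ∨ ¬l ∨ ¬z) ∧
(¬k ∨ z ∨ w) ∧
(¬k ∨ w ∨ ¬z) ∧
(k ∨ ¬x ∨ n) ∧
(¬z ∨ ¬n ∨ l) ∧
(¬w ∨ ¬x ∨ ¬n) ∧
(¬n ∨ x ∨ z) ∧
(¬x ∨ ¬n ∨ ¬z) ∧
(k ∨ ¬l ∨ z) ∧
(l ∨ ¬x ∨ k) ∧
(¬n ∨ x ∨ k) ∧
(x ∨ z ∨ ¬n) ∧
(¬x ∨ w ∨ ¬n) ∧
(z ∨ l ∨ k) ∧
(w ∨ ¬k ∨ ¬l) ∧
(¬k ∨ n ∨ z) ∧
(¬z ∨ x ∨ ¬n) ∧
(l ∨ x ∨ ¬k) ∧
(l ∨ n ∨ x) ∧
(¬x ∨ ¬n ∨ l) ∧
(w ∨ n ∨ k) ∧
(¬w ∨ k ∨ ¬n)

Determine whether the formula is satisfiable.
No

No, the formula is not satisfiable.

No assignment of truth values to the variables can make all 26 clauses true simultaneously.

The formula is UNSAT (unsatisfiable).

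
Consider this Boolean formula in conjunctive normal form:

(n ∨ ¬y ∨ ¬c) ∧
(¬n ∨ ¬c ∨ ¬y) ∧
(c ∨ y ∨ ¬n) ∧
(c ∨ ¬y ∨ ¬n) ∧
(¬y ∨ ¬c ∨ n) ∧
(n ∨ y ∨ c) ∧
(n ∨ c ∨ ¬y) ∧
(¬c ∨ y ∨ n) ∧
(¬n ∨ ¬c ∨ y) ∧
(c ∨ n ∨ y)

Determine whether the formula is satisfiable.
No

No, the formula is not satisfiable.

No assignment of truth values to the variables can make all 10 clauses true simultaneously.

The formula is UNSAT (unsatisfiable).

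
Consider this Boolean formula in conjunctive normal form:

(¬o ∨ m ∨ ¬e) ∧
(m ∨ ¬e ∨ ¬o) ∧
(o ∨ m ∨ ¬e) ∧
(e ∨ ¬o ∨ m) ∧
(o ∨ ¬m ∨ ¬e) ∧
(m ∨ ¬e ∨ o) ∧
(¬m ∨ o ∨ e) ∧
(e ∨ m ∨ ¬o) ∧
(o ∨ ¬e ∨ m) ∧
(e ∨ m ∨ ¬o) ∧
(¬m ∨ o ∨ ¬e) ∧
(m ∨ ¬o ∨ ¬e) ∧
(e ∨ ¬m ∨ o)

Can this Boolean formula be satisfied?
Yes

Yes, the formula is satisfiable.

One satisfying assignment is: e=False, m=False, o=False

Verification: With this assignment, all 13 clauses evaluate to true.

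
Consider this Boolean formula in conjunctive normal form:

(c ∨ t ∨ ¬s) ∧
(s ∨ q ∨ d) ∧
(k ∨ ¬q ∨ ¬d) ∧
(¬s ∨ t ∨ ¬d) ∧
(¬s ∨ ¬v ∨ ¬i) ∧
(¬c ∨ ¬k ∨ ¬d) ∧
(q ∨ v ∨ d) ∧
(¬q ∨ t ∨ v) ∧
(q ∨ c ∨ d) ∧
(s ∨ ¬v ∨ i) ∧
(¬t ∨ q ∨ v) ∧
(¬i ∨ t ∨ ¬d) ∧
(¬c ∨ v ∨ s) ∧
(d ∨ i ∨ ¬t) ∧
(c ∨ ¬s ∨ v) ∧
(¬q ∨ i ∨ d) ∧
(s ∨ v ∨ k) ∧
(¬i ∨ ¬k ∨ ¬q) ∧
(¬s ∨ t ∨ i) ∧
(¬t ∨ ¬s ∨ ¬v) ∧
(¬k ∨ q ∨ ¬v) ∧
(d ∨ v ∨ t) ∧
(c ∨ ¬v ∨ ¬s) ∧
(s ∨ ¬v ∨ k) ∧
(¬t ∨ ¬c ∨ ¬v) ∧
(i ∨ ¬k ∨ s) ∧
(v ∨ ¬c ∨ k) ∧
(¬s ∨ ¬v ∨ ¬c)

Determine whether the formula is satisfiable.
No

No, the formula is not satisfiable.

No assignment of truth values to the variables can make all 28 clauses true simultaneously.

The formula is UNSAT (unsatisfiable).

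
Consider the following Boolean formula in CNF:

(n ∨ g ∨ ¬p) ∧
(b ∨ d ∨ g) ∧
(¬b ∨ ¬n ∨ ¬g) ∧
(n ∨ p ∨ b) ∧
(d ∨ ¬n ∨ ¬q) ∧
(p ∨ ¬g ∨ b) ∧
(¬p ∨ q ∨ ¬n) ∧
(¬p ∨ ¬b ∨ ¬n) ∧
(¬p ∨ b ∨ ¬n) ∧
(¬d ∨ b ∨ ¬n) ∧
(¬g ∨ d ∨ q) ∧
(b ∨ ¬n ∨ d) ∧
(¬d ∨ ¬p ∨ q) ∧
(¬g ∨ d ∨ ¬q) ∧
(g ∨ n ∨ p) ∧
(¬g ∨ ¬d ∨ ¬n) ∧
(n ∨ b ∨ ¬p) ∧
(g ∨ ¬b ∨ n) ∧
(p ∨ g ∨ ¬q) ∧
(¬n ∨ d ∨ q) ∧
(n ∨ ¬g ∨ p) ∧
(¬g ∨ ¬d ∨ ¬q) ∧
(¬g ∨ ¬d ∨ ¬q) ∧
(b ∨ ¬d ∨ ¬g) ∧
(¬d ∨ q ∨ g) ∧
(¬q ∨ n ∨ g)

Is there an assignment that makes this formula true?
No

No, the formula is not satisfiable.

No assignment of truth values to the variables can make all 26 clauses true simultaneously.

The formula is UNSAT (unsatisfiable).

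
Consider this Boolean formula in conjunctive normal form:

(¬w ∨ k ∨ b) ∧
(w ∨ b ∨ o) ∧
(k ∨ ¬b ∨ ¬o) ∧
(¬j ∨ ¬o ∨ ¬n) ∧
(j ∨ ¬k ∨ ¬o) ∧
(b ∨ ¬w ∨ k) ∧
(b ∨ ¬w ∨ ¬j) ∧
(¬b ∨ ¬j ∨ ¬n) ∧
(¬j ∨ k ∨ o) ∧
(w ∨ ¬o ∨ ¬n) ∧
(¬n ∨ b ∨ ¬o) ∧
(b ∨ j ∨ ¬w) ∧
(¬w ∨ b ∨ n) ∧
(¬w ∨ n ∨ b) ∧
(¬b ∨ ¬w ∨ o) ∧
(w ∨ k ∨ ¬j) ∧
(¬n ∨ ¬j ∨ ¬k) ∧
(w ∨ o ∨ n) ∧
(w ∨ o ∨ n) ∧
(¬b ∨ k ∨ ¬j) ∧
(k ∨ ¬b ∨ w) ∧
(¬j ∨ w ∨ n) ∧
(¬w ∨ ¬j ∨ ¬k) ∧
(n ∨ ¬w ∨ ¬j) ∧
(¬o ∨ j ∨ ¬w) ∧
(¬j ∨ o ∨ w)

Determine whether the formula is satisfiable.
Yes

Yes, the formula is satisfiable.

One satisfying assignment is: o=True, w=False, j=False, k=False, n=False, b=False

Verification: With this assignment, all 26 clauses evaluate to true.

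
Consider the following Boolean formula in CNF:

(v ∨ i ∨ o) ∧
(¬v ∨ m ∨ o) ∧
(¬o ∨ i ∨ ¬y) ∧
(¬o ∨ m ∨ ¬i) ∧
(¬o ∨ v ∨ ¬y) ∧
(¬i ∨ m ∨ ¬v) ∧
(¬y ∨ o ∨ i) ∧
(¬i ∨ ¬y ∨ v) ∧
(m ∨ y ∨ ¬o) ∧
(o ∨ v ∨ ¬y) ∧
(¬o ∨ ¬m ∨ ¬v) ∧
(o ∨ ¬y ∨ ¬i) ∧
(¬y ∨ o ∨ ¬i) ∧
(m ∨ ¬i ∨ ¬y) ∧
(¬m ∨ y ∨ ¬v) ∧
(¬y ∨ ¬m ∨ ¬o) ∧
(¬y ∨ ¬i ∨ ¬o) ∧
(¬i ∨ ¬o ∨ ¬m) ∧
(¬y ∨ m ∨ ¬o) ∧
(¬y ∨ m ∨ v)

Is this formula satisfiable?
Yes

Yes, the formula is satisfiable.

One satisfying assignment is: m=False, y=False, i=True, o=False, v=False

Verification: With this assignment, all 20 clauses evaluate to true.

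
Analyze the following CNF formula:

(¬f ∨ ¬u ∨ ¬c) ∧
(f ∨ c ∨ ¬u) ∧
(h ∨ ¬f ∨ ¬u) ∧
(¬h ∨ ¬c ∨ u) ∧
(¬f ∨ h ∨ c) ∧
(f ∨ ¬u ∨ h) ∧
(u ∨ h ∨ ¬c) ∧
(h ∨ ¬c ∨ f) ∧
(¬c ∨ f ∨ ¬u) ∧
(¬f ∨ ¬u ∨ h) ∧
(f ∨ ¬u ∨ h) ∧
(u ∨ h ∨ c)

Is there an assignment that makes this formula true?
Yes

Yes, the formula is satisfiable.

One satisfying assignment is: h=True, f=False, u=False, c=False

Verification: With this assignment, all 12 clauses evaluate to true.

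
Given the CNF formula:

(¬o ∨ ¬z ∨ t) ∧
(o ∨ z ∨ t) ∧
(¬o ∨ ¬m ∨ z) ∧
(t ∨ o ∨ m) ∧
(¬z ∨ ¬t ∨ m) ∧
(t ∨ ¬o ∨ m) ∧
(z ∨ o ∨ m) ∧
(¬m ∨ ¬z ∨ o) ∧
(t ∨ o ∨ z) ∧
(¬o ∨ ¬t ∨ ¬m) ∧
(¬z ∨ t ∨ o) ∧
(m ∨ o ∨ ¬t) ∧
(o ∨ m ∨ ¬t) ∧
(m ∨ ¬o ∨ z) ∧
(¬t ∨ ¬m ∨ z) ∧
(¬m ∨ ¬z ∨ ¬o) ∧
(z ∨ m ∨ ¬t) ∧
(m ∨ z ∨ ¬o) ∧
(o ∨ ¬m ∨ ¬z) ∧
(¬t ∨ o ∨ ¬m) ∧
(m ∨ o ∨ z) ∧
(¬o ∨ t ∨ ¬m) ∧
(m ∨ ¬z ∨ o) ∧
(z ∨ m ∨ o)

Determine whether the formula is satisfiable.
No

No, the formula is not satisfiable.

No assignment of truth values to the variables can make all 24 clauses true simultaneously.

The formula is UNSAT (unsatisfiable).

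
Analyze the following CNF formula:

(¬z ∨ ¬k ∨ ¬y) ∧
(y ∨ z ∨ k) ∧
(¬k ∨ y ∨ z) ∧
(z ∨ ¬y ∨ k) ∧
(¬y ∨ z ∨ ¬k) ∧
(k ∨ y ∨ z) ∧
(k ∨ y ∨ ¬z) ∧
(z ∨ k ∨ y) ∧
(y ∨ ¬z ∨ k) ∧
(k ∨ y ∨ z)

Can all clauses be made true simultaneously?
Yes

Yes, the formula is satisfiable.

One satisfying assignment is: y=True, k=False, z=True

Verification: With this assignment, all 10 clauses evaluate to true.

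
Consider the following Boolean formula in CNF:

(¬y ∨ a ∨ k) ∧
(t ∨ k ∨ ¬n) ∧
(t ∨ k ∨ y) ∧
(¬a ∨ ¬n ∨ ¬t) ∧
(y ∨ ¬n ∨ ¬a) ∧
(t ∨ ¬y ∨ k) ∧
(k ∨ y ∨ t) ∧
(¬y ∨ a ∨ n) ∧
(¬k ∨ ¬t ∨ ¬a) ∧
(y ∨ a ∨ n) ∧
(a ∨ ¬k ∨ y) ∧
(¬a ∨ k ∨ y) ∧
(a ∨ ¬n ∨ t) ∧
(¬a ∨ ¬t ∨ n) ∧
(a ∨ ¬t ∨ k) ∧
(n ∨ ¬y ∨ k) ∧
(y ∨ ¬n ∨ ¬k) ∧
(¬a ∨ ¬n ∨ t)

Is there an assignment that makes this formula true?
Yes

Yes, the formula is satisfiable.

One satisfying assignment is: a=True, y=False, n=False, t=False, k=True

Verification: With this assignment, all 18 clauses evaluate to true.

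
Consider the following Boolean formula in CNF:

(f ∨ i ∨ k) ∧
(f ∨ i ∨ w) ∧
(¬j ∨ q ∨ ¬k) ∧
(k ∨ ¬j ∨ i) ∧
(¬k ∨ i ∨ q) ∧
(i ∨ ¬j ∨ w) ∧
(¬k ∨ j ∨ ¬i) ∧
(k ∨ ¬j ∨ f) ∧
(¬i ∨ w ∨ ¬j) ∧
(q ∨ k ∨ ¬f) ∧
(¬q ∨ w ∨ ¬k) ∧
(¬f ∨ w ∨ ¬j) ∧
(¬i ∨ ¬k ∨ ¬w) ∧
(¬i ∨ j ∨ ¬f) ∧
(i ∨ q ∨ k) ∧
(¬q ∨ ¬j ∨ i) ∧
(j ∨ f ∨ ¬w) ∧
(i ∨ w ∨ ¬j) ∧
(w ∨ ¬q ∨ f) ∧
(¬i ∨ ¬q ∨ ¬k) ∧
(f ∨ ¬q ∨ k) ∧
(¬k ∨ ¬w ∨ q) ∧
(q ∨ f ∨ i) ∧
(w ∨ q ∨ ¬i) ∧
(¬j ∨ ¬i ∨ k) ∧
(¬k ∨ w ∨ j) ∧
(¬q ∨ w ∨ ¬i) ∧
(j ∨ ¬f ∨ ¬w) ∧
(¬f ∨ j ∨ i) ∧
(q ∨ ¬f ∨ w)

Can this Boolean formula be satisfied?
No

No, the formula is not satisfiable.

No assignment of truth values to the variables can make all 30 clauses true simultaneously.

The formula is UNSAT (unsatisfiable).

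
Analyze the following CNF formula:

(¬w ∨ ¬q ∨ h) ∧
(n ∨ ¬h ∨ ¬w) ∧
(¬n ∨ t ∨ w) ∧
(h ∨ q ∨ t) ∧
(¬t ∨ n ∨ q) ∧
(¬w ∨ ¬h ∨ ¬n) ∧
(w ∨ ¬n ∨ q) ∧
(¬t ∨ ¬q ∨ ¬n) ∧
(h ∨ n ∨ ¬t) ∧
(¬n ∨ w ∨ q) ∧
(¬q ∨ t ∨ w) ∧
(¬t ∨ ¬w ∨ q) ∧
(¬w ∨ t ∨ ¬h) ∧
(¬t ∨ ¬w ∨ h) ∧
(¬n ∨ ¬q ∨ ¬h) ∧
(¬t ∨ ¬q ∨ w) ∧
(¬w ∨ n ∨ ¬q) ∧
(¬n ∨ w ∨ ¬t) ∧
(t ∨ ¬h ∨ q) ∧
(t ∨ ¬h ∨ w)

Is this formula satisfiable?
No

No, the formula is not satisfiable.

No assignment of truth values to the variables can make all 20 clauses true simultaneously.

The formula is UNSAT (unsatisfiable).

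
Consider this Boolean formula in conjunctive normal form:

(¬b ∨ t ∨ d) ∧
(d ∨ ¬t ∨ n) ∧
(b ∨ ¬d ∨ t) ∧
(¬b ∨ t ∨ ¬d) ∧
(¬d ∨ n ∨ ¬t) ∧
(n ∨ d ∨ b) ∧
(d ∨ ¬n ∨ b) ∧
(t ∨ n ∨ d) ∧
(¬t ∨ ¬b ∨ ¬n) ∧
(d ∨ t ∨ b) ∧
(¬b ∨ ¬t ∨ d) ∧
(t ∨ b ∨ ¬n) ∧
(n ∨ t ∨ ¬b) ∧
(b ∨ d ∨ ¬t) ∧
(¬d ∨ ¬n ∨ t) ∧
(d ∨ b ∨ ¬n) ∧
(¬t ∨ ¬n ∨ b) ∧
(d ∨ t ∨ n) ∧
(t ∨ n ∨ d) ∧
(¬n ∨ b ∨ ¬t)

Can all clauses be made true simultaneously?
No

No, the formula is not satisfiable.

No assignment of truth values to the variables can make all 20 clauses true simultaneously.

The formula is UNSAT (unsatisfiable).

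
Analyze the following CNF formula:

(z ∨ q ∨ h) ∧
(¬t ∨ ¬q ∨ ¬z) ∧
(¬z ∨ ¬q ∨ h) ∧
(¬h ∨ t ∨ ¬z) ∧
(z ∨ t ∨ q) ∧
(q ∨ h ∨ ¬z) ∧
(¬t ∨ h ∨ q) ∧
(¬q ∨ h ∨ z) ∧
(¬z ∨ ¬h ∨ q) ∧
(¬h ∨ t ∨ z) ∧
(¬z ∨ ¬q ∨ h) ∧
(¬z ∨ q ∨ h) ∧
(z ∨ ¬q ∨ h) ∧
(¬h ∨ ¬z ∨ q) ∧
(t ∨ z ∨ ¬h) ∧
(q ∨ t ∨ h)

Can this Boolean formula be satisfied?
Yes

Yes, the formula is satisfiable.

One satisfying assignment is: q=False, z=False, t=True, h=True

Verification: With this assignment, all 16 clauses evaluate to true.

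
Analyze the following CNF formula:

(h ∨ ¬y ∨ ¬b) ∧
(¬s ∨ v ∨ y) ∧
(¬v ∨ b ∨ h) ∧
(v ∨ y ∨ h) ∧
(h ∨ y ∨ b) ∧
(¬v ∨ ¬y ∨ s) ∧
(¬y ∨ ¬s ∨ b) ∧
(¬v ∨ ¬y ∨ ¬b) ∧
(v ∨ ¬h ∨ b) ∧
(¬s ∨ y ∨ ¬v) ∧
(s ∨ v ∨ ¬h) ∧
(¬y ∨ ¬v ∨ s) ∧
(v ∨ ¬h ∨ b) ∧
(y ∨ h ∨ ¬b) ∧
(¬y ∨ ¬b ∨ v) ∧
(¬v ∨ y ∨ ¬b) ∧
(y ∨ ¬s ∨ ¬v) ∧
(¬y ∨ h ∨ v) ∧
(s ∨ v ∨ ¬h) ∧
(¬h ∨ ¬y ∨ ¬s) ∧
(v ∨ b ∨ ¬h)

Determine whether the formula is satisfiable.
Yes

Yes, the formula is satisfiable.

One satisfying assignment is: h=True, s=False, v=True, y=False, b=False

Verification: With this assignment, all 21 clauses evaluate to true.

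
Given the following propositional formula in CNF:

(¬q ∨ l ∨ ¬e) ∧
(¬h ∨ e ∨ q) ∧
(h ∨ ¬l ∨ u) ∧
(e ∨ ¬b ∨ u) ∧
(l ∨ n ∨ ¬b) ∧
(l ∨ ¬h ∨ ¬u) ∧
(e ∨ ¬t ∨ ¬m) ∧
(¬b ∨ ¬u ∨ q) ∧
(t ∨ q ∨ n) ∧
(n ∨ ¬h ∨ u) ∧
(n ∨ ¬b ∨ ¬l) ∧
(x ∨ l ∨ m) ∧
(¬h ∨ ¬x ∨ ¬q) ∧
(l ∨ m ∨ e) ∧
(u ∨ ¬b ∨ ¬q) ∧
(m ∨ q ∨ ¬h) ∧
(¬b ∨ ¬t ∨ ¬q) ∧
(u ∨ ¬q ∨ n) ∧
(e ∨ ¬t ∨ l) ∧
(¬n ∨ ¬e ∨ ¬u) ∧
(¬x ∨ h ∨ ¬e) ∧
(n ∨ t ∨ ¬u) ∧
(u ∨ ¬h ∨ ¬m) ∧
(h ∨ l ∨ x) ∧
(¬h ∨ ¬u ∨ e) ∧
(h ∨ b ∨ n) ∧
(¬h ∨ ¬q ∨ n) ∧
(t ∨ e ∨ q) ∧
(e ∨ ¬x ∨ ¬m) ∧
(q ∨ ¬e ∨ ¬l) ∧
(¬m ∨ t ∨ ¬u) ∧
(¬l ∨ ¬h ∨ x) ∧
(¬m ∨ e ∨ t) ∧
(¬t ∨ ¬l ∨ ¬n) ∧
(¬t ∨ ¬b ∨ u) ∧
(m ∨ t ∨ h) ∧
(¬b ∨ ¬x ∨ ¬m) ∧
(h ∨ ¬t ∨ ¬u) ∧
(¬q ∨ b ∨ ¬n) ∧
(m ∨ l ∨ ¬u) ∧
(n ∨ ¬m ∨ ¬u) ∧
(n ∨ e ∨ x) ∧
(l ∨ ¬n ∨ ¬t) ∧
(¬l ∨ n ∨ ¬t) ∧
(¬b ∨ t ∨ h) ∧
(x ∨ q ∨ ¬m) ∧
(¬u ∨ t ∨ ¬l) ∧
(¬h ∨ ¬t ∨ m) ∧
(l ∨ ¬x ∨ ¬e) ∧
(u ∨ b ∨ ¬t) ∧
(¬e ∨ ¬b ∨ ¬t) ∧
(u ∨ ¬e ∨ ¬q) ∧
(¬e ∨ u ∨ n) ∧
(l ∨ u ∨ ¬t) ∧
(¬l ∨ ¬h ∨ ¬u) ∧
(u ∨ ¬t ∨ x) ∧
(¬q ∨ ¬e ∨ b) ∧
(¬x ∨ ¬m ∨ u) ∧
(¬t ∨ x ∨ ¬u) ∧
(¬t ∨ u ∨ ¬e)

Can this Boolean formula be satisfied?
No

No, the formula is not satisfiable.

No assignment of truth values to the variables can make all 60 clauses true simultaneously.

The formula is UNSAT (unsatisfiable).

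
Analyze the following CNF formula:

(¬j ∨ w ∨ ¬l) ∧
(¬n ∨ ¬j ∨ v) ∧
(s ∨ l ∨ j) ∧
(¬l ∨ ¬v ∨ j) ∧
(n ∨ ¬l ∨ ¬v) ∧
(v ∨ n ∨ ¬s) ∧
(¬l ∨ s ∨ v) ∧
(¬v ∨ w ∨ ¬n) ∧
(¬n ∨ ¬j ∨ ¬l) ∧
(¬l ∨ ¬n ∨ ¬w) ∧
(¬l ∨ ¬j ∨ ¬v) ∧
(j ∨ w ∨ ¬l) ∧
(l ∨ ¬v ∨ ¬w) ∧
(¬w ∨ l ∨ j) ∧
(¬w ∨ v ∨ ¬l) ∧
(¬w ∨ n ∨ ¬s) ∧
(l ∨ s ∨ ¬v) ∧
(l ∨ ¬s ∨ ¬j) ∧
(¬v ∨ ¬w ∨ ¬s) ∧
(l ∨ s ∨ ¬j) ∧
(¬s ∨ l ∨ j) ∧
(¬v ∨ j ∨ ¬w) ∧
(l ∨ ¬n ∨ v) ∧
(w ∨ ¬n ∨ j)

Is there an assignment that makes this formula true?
No

No, the formula is not satisfiable.

No assignment of truth values to the variables can make all 24 clauses true simultaneously.

The formula is UNSAT (unsatisfiable).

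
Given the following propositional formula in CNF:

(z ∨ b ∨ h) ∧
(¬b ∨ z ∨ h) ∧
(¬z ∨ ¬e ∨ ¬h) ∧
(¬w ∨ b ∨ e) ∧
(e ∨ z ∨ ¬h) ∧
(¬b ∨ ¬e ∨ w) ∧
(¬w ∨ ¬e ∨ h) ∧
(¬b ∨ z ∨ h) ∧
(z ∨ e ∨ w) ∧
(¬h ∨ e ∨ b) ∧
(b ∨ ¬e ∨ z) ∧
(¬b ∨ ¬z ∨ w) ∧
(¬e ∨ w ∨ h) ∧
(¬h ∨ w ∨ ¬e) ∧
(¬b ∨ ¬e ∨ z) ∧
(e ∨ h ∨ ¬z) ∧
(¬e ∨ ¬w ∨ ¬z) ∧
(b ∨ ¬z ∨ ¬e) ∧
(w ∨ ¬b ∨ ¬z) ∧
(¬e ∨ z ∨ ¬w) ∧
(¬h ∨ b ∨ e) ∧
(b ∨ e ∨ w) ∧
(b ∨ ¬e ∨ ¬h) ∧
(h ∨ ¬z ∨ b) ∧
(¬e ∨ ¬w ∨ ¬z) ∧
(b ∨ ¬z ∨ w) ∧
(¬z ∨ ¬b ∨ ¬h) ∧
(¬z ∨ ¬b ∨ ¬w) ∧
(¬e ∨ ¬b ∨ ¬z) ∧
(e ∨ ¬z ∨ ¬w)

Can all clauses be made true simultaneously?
No

No, the formula is not satisfiable.

No assignment of truth values to the variables can make all 30 clauses true simultaneously.

The formula is UNSAT (unsatisfiable).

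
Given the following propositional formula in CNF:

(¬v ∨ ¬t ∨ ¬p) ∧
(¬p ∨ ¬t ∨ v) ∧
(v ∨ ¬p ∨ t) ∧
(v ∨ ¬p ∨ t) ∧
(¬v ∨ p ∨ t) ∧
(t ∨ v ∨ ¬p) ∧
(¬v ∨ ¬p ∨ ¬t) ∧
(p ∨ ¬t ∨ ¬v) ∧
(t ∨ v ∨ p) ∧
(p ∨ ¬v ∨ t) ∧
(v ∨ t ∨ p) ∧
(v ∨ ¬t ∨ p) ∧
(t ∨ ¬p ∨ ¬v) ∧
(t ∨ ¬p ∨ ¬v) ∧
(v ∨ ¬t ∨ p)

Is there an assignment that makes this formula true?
No

No, the formula is not satisfiable.

No assignment of truth values to the variables can make all 15 clauses true simultaneously.

The formula is UNSAT (unsatisfiable).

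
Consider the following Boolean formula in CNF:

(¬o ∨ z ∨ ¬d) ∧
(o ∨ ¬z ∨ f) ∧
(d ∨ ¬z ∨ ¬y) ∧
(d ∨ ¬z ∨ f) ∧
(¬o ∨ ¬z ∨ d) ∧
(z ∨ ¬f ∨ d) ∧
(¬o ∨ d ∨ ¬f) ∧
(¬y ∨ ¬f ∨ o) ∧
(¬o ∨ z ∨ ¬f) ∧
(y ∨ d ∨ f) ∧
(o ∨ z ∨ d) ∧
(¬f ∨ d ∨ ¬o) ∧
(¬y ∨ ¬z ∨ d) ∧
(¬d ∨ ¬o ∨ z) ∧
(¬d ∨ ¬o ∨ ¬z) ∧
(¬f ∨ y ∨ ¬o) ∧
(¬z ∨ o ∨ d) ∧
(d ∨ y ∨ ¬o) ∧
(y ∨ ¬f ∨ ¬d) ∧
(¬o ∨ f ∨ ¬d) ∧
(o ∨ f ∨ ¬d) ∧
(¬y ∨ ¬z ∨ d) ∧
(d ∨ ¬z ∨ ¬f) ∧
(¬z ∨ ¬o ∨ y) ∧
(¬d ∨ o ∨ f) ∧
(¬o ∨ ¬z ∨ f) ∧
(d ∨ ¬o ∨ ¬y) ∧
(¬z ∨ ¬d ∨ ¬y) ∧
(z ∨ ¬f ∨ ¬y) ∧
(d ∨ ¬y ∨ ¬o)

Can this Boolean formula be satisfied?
No

No, the formula is not satisfiable.

No assignment of truth values to the variables can make all 30 clauses true simultaneously.

The formula is UNSAT (unsatisfiable).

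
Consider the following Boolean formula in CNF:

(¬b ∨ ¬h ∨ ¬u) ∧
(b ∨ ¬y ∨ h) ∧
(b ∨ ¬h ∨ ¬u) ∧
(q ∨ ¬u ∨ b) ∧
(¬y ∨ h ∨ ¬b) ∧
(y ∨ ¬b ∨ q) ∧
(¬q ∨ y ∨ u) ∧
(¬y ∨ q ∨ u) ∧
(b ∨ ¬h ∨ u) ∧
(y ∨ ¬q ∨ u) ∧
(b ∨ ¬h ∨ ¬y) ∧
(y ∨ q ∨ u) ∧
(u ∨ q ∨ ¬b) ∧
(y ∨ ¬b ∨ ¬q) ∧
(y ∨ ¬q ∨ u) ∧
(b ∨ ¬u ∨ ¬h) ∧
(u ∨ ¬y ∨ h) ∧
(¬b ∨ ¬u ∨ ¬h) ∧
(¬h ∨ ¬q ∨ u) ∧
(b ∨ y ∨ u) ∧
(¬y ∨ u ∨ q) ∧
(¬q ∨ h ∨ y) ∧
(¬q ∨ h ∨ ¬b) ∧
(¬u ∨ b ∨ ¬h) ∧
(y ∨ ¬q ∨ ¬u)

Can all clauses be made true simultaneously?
No

No, the formula is not satisfiable.

No assignment of truth values to the variables can make all 25 clauses true simultaneously.

The formula is UNSAT (unsatisfiable).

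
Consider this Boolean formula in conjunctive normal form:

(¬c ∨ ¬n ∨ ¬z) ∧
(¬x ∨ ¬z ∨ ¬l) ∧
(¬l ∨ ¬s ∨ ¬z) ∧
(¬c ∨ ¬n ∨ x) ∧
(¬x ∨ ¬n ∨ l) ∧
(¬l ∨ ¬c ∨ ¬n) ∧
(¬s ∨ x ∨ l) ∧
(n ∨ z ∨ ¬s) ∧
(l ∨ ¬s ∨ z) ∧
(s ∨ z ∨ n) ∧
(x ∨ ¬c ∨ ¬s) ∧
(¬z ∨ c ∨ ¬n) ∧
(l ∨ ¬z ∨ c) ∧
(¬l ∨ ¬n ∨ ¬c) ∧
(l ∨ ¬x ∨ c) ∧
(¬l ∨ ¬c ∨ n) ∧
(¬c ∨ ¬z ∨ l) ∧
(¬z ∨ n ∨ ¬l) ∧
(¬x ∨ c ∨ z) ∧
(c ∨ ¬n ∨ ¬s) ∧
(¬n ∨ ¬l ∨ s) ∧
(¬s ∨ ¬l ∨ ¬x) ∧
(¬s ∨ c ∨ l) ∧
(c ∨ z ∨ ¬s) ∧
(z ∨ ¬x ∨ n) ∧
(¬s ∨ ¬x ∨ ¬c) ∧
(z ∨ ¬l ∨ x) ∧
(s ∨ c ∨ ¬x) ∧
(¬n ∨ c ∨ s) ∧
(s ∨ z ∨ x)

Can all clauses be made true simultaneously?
No

No, the formula is not satisfiable.

No assignment of truth values to the variables can make all 30 clauses true simultaneously.

The formula is UNSAT (unsatisfiable).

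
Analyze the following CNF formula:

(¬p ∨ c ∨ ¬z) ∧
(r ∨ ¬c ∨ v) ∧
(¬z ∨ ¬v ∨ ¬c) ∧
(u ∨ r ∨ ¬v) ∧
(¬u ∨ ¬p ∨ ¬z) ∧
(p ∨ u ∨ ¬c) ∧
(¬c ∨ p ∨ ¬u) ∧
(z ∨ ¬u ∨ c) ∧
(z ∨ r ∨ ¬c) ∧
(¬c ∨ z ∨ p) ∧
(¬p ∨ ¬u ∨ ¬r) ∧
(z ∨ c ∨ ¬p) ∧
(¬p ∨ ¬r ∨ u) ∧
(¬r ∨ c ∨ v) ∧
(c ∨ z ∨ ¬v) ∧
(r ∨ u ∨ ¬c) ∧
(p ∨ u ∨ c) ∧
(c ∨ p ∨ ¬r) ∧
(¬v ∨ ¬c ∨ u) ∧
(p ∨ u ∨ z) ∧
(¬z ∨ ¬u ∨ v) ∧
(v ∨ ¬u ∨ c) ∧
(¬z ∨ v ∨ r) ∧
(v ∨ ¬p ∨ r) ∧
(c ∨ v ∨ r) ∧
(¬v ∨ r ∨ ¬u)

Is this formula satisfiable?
No

No, the formula is not satisfiable.

No assignment of truth values to the variables can make all 26 clauses true simultaneously.

The formula is UNSAT (unsatisfiable).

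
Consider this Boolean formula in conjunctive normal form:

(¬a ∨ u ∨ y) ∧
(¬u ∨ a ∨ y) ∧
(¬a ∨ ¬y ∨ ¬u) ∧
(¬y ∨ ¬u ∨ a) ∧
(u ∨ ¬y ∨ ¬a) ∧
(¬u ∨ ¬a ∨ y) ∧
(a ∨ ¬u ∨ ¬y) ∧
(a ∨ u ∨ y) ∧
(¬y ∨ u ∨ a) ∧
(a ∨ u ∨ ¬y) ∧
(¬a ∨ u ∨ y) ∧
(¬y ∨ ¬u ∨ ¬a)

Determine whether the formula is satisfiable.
No

No, the formula is not satisfiable.

No assignment of truth values to the variables can make all 12 clauses true simultaneously.

The formula is UNSAT (unsatisfiable).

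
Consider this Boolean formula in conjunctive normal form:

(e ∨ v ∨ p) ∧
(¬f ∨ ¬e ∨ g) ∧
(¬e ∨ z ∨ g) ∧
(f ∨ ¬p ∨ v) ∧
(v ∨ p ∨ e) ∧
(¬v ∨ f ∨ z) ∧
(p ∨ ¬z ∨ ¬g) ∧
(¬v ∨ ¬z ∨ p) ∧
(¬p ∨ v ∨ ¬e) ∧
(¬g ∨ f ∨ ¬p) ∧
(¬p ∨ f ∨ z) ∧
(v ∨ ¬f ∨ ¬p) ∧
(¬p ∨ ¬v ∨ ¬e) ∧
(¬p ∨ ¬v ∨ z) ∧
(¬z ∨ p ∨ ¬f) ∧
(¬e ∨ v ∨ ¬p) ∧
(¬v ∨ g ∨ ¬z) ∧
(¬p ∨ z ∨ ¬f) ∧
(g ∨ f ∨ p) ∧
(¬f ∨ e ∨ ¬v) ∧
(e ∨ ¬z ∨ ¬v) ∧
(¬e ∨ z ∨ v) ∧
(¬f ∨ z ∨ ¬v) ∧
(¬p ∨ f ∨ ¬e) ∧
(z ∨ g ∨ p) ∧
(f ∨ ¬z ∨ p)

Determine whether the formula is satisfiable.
No

No, the formula is not satisfiable.

No assignment of truth values to the variables can make all 26 clauses true simultaneously.

The formula is UNSAT (unsatisfiable).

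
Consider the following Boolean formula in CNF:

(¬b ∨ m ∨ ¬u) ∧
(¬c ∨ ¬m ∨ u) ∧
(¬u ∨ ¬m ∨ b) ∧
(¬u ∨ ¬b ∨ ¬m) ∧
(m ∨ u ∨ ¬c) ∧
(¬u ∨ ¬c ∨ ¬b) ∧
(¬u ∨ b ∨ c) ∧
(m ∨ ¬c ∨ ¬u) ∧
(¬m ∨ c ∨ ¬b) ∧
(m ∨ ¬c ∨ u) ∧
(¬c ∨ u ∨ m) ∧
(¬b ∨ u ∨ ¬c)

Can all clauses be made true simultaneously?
Yes

Yes, the formula is satisfiable.

One satisfying assignment is: m=False, c=False, b=False, u=False

Verification: With this assignment, all 12 clauses evaluate to true.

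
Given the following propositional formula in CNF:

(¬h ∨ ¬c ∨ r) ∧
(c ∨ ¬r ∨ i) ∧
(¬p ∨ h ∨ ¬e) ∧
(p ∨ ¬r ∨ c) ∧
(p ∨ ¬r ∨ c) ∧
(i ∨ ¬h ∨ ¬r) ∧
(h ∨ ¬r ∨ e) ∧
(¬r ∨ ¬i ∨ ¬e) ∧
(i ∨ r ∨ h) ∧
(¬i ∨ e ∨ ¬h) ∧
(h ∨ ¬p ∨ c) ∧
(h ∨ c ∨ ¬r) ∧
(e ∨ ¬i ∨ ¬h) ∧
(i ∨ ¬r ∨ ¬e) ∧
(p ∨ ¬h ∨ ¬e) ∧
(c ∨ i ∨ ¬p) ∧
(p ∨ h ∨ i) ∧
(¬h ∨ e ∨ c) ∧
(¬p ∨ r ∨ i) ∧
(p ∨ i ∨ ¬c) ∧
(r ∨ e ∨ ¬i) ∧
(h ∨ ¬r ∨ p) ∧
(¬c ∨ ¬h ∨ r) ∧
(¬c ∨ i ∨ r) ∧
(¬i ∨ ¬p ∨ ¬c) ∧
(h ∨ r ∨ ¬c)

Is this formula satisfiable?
Yes

Yes, the formula is satisfiable.

One satisfying assignment is: p=False, i=True, r=False, h=False, e=True, c=False

Verification: With this assignment, all 26 clauses evaluate to true.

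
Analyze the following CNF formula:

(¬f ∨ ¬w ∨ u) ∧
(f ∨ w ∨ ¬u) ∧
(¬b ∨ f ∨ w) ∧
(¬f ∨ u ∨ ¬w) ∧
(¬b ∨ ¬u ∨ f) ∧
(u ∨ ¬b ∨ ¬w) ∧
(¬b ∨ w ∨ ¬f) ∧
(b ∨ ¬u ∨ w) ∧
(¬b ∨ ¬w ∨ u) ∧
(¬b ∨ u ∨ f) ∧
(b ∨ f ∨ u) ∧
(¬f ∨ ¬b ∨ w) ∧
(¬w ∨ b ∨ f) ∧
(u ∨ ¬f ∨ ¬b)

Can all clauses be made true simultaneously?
Yes

Yes, the formula is satisfiable.

One satisfying assignment is: w=False, u=False, f=True, b=False

Verification: With this assignment, all 14 clauses evaluate to true.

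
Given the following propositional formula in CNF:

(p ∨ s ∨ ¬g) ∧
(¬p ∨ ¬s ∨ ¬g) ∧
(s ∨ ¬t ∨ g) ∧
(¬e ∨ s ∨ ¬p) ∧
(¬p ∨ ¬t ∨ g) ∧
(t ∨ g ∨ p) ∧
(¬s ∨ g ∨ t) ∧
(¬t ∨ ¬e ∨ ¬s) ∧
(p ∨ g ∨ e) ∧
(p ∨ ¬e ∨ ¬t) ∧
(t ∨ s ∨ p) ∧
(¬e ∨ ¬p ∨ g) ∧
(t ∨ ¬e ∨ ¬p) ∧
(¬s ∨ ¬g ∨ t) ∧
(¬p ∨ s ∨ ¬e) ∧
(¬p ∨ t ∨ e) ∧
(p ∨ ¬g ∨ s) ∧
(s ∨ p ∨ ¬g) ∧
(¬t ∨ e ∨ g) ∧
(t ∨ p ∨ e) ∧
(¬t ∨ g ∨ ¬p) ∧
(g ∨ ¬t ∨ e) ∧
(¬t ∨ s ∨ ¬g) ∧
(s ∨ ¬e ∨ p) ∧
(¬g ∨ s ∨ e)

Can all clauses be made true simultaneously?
Yes

Yes, the formula is satisfiable.

One satisfying assignment is: p=False, s=True, e=False, t=True, g=True

Verification: With this assignment, all 25 clauses evaluate to true.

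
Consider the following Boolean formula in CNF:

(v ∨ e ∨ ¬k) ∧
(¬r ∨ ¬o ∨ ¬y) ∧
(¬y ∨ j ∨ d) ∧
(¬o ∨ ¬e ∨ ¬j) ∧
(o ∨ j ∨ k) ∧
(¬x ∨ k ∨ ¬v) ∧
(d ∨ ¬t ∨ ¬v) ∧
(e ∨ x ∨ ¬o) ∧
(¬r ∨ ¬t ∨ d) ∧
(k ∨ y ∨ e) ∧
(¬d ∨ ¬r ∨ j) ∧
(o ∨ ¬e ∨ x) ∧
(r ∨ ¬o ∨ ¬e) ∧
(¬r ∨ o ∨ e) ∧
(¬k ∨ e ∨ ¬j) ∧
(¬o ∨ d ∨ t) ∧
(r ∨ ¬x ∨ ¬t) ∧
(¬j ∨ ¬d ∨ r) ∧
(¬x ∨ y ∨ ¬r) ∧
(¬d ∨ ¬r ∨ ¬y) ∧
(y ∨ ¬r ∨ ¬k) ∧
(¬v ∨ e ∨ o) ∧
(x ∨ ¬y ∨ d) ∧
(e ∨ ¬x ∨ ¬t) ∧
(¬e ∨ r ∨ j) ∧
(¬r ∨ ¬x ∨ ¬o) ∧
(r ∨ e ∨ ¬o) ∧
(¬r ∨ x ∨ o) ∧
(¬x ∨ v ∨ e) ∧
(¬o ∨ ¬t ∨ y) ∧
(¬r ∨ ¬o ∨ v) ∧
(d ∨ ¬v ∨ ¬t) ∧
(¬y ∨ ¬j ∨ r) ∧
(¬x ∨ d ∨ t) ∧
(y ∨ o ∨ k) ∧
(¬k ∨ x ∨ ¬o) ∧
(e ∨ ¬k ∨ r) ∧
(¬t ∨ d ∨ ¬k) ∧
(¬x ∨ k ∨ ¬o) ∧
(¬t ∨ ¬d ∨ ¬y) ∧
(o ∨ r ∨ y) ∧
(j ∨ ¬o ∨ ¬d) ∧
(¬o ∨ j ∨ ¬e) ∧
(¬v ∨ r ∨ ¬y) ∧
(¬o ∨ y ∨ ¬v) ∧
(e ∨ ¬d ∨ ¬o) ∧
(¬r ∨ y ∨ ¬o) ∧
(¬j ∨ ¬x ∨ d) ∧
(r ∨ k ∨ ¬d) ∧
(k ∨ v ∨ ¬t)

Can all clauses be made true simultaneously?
No

No, the formula is not satisfiable.

No assignment of truth values to the variables can make all 50 clauses true simultaneously.

The formula is UNSAT (unsatisfiable).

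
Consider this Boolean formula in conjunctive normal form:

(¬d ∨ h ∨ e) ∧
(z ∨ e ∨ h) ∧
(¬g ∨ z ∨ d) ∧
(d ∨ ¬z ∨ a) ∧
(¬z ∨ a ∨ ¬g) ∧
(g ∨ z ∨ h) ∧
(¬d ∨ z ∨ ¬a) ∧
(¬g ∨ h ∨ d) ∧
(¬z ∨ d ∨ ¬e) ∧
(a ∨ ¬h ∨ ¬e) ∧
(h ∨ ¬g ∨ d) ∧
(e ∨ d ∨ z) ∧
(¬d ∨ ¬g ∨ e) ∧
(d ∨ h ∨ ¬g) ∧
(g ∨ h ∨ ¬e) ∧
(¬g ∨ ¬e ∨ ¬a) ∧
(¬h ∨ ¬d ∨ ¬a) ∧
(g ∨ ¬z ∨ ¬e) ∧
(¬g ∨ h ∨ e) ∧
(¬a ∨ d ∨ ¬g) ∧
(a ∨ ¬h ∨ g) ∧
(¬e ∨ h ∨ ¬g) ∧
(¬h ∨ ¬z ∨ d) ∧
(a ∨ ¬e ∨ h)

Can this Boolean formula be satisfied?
Yes

Yes, the formula is satisfiable.

One satisfying assignment is: d=False, a=True, g=False, z=True, e=False, h=False

Verification: With this assignment, all 24 clauses evaluate to true.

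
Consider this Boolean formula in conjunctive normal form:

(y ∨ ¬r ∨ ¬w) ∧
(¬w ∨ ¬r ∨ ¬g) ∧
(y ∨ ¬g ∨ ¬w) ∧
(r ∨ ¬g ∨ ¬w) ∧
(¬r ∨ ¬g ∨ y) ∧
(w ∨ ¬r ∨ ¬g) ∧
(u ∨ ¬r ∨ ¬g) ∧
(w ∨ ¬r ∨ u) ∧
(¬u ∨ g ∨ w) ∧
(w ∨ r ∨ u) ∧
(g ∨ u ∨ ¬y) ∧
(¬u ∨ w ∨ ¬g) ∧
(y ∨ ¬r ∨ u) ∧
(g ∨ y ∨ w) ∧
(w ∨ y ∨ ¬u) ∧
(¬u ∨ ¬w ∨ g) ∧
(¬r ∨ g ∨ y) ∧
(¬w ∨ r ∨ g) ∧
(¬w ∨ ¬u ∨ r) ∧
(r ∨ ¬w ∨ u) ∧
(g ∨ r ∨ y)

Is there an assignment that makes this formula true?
No

No, the formula is not satisfiable.

No assignment of truth values to the variables can make all 21 clauses true simultaneously.

The formula is UNSAT (unsatisfiable).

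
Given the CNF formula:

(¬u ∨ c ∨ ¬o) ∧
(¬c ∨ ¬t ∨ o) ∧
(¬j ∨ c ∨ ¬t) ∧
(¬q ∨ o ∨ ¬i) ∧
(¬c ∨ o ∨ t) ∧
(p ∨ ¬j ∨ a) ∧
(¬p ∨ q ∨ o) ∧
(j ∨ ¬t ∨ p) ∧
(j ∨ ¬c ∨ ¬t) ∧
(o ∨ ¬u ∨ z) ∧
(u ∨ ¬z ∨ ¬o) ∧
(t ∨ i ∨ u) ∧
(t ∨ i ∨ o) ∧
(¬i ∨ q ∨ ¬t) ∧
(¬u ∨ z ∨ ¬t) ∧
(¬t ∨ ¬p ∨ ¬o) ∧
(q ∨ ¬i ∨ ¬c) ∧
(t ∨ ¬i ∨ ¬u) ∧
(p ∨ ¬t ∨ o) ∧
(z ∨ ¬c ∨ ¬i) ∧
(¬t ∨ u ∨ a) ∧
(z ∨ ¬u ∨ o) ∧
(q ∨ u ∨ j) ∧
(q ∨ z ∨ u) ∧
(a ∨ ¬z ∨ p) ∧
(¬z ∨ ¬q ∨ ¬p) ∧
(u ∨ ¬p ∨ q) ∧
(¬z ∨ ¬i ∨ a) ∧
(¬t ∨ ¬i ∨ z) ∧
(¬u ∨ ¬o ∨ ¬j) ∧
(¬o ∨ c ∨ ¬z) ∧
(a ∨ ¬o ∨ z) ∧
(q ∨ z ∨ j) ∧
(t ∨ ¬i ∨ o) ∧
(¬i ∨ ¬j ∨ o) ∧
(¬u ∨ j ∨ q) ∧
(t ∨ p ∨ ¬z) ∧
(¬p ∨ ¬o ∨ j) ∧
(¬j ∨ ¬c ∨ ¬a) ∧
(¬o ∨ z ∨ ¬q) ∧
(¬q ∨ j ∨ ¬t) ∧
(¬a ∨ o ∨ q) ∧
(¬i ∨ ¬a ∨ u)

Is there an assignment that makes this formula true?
No

No, the formula is not satisfiable.

No assignment of truth values to the variables can make all 43 clauses true simultaneously.

The formula is UNSAT (unsatisfiable).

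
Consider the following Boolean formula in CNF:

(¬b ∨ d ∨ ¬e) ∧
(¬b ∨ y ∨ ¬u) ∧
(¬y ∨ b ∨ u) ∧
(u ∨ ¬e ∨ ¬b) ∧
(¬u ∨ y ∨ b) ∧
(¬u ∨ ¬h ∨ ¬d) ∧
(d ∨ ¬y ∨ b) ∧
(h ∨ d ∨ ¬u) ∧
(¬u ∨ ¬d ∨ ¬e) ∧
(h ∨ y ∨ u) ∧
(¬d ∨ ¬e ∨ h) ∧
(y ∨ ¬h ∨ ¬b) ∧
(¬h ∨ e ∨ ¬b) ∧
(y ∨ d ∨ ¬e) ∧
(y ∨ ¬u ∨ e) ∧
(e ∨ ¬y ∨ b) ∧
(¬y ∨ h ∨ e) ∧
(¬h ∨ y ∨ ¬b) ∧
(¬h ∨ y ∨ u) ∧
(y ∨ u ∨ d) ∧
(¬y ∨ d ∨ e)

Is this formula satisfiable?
No

No, the formula is not satisfiable.

No assignment of truth values to the variables can make all 21 clauses true simultaneously.

The formula is UNSAT (unsatisfiable).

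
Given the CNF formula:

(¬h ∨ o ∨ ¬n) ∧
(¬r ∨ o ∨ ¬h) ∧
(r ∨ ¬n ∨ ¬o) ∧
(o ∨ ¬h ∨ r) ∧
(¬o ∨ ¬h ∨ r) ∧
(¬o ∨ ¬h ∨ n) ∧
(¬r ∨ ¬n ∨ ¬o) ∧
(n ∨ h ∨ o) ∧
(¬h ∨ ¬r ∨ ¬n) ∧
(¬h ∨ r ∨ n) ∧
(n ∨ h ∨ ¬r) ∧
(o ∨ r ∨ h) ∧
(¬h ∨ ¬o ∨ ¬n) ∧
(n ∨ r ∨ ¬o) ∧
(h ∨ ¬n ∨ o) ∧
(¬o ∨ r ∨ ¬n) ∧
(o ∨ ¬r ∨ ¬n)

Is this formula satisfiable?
No

No, the formula is not satisfiable.

No assignment of truth values to the variables can make all 17 clauses true simultaneously.

The formula is UNSAT (unsatisfiable).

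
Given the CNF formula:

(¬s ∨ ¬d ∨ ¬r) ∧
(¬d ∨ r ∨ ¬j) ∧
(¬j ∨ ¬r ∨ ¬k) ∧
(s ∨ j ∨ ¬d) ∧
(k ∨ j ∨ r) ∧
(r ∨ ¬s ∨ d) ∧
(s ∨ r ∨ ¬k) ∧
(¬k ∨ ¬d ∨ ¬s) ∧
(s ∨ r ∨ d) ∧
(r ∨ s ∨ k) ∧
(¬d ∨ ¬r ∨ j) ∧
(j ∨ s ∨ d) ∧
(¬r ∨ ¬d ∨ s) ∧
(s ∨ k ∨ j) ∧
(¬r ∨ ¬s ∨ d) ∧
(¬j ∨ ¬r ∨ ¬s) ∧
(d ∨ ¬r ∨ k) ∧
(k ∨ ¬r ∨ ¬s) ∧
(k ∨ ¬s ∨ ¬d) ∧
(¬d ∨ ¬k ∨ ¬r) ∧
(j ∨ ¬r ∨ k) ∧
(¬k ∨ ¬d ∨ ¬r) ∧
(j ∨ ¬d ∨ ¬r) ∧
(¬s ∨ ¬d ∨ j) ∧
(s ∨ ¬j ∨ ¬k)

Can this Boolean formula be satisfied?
No

No, the formula is not satisfiable.

No assignment of truth values to the variables can make all 25 clauses true simultaneously.

The formula is UNSAT (unsatisfiable).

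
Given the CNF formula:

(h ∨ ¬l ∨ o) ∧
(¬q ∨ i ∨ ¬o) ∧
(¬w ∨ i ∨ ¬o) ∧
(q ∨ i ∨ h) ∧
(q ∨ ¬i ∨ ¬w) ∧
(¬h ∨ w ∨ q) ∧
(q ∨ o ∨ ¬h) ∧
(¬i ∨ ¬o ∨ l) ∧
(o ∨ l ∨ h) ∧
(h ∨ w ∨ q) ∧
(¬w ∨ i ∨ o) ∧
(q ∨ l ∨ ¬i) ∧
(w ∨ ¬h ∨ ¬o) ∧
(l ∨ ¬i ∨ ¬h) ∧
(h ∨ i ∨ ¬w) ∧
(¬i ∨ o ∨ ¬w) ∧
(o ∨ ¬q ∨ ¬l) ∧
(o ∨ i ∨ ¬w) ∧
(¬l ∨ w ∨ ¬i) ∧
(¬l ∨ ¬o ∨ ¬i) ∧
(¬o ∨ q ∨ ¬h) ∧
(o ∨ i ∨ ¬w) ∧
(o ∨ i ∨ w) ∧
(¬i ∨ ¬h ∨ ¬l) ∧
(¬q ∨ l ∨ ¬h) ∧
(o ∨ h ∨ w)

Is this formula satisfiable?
No

No, the formula is not satisfiable.

No assignment of truth values to the variables can make all 26 clauses true simultaneously.

The formula is UNSAT (unsatisfiable).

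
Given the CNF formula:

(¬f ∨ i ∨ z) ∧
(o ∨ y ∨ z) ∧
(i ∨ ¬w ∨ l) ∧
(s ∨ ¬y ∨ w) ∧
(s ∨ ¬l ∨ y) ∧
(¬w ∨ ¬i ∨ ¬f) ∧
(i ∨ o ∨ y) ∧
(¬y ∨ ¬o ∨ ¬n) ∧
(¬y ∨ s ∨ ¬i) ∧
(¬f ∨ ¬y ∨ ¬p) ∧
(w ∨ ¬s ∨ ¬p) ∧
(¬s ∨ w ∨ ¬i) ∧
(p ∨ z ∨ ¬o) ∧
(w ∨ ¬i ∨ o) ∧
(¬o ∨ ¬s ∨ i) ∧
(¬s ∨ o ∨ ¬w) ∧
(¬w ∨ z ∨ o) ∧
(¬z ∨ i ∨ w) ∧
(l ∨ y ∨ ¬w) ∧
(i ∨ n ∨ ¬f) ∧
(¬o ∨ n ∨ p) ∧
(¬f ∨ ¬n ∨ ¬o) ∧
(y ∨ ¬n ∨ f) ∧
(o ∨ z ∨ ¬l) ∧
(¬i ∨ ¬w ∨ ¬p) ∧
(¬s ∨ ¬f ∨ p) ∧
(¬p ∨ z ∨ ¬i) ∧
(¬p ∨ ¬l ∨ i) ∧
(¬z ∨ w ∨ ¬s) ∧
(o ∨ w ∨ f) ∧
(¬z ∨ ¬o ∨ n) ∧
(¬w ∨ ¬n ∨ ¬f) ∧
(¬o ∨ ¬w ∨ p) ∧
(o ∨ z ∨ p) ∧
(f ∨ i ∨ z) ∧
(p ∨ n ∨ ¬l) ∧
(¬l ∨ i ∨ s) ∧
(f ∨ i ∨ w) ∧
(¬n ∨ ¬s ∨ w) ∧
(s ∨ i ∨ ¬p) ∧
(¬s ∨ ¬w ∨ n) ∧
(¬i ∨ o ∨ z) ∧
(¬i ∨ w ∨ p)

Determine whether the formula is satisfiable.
No

No, the formula is not satisfiable.

No assignment of truth values to the variables can make all 43 clauses true simultaneously.

The formula is UNSAT (unsatisfiable).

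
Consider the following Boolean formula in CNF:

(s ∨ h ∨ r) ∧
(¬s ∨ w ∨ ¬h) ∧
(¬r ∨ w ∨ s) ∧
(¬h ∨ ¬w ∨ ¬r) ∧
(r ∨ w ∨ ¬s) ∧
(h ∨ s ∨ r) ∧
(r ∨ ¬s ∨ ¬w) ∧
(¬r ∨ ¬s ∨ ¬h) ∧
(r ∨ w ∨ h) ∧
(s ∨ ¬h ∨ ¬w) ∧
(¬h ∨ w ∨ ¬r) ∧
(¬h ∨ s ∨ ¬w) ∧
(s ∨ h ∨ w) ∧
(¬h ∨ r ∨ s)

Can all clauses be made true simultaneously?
Yes

Yes, the formula is satisfiable.

One satisfying assignment is: r=True, w=False, h=False, s=True

Verification: With this assignment, all 14 clauses evaluate to true.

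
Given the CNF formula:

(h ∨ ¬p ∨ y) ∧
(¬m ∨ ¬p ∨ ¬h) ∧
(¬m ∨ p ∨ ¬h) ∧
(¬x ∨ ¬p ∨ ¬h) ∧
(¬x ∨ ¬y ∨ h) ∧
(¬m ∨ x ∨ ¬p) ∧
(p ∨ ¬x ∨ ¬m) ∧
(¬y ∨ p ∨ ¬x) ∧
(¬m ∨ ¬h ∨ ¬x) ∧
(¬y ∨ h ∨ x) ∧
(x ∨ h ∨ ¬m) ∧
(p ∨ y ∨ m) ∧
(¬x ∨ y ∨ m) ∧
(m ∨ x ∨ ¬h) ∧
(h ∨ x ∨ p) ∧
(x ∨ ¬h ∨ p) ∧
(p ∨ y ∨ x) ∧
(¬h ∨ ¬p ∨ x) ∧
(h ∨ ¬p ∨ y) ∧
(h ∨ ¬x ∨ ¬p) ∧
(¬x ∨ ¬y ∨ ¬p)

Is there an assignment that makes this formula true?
No

No, the formula is not satisfiable.

No assignment of truth values to the variables can make all 21 clauses true simultaneously.

The formula is UNSAT (unsatisfiable).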